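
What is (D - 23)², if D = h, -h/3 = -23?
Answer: 2116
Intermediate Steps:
h = 69 (h = -3*(-23) = 69)
D = 69
(D - 23)² = (69 - 23)² = 46² = 2116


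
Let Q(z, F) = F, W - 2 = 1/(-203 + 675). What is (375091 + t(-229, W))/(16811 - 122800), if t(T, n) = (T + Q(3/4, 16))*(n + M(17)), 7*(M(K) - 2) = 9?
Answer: -1235579341/350187656 ≈ -3.5283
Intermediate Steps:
W = 945/472 (W = 2 + 1/(-203 + 675) = 2 + 1/472 = 945/472 ≈ 2.0021)
M(K) = 23/7 (M(K) = 2 + (⅐)*9 = 2 + 9/7 = 23/7)
t(T, n) = (16 + T)*(23/7 + n) (t(T, n) = (T + 16)*(n + 23/7) = (16 + T)*(23/7 + n))
(375091 + t(-229, W))/(16811 - 122800) = (375091 + (368/7 + 16*(945/472) + (23/7)*(-229) - 229*945/472))/(16811 - 122800) = (375091 + (368/7 + 1890/59 - 5267/7 - 216405/472))/(-105989) = (375091 - 3721323/3304)*(-1/105989) = (1235579341/3304)*(-1/105989) = -1235579341/350187656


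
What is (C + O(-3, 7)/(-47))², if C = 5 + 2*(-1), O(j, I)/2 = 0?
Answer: 9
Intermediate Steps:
O(j, I) = 0 (O(j, I) = 2*0 = 0)
C = 3 (C = 5 - 2 = 3)
(C + O(-3, 7)/(-47))² = (3 + 0/(-47))² = (3 + 0*(-1/47))² = (3 + 0)² = 3² = 9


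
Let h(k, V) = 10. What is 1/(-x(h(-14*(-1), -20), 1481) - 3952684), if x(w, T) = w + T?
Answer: -1/3954175 ≈ -2.5290e-7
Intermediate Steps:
x(w, T) = T + w
1/(-x(h(-14*(-1), -20), 1481) - 3952684) = 1/(-(1481 + 10) - 3952684) = 1/(-1*1491 - 3952684) = 1/(-1491 - 3952684) = 1/(-3954175) = -1/3954175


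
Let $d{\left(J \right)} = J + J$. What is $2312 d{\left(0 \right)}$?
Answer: $0$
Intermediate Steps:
$d{\left(J \right)} = 2 J$
$2312 d{\left(0 \right)} = 2312 \cdot 2 \cdot 0 = 2312 \cdot 0 = 0$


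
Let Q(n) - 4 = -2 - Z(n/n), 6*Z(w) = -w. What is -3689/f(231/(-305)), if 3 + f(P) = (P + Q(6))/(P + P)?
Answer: 10225908/10895 ≈ 938.59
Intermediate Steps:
Z(w) = -w/6 (Z(w) = (-w)/6 = -w/6)
Q(n) = 13/6 (Q(n) = 4 + (-2 - (-1)*n/n/6) = 4 + (-2 - (-1)/6) = 4 + (-2 - 1*(-⅙)) = 4 + (-2 + ⅙) = 4 - 11/6 = 13/6)
f(P) = -3 + (13/6 + P)/(2*P) (f(P) = -3 + (P + 13/6)/(P + P) = -3 + (13/6 + P)/((2*P)) = -3 + (13/6 + P)*(1/(2*P)) = -3 + (13/6 + P)/(2*P))
-3689/f(231/(-305)) = -3689*(-2772/(305*(13 - 6930/(-305)))) = -3689*(-2772/(305*(13 - 6930*(-1)/305))) = -3689*(-2772/(305*(13 - 30*(-231/305)))) = -3689*(-2772/(305*(13 + 1386/61))) = -3689/((1/12)*(-305/231)*(2179/61)) = -3689/(-10895/2772) = -3689*(-2772/10895) = 10225908/10895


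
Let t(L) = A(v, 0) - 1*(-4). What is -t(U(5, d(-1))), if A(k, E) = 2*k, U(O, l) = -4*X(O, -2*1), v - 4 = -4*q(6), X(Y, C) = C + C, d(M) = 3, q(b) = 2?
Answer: 4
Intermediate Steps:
X(Y, C) = 2*C
v = -4 (v = 4 - 4*2 = 4 - 8 = -4)
U(O, l) = 16 (U(O, l) = -8*(-2*1) = -8*(-2) = -4*(-4) = 16)
t(L) = -4 (t(L) = 2*(-4) - 1*(-4) = -8 + 4 = -4)
-t(U(5, d(-1))) = -1*(-4) = 4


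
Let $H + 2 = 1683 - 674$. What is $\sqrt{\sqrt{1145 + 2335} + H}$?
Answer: $\sqrt{1007 + 2 \sqrt{870}} \approx 32.65$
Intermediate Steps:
$H = 1007$ ($H = -2 + \left(1683 - 674\right) = -2 + 1009 = 1007$)
$\sqrt{\sqrt{1145 + 2335} + H} = \sqrt{\sqrt{1145 + 2335} + 1007} = \sqrt{\sqrt{3480} + 1007} = \sqrt{2 \sqrt{870} + 1007} = \sqrt{1007 + 2 \sqrt{870}}$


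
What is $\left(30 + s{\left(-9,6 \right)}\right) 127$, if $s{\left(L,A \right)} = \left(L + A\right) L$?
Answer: $7239$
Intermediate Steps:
$s{\left(L,A \right)} = L \left(A + L\right)$ ($s{\left(L,A \right)} = \left(A + L\right) L = L \left(A + L\right)$)
$\left(30 + s{\left(-9,6 \right)}\right) 127 = \left(30 - 9 \left(6 - 9\right)\right) 127 = \left(30 - -27\right) 127 = \left(30 + 27\right) 127 = 57 \cdot 127 = 7239$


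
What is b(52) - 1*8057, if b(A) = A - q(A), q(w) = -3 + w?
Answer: -8054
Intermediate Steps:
b(A) = 3 (b(A) = A - (-3 + A) = A + (3 - A) = 3)
b(52) - 1*8057 = 3 - 1*8057 = 3 - 8057 = -8054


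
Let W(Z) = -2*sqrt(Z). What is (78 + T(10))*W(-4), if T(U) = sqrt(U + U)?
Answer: 8*I*(-39 - sqrt(5)) ≈ -329.89*I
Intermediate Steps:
T(U) = sqrt(2)*sqrt(U) (T(U) = sqrt(2*U) = sqrt(2)*sqrt(U))
(78 + T(10))*W(-4) = (78 + sqrt(2)*sqrt(10))*(-4*I) = (78 + 2*sqrt(5))*(-4*I) = -4*I*(78 + 2*sqrt(5))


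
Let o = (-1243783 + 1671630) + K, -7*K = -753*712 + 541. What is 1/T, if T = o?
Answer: 7/3530524 ≈ 1.9827e-6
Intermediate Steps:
K = 535595/7 (K = -(-753*712 + 541)/7 = -(-536136 + 541)/7 = -⅐*(-535595) = 535595/7 ≈ 76514.)
o = 3530524/7 (o = (-1243783 + 1671630) + 535595/7 = 427847 + 535595/7 = 3530524/7 ≈ 5.0436e+5)
T = 3530524/7 ≈ 5.0436e+5
1/T = 1/(3530524/7) = 7/3530524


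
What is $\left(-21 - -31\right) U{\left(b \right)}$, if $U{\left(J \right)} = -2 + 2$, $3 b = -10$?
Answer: $0$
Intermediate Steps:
$b = - \frac{10}{3}$ ($b = \frac{1}{3} \left(-10\right) = - \frac{10}{3} \approx -3.3333$)
$U{\left(J \right)} = 0$
$\left(-21 - -31\right) U{\left(b \right)} = \left(-21 - -31\right) 0 = \left(-21 + \left(-48 + 79\right)\right) 0 = \left(-21 + 31\right) 0 = 10 \cdot 0 = 0$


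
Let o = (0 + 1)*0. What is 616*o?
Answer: 0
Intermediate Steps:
o = 0 (o = 1*0 = 0)
616*o = 616*0 = 0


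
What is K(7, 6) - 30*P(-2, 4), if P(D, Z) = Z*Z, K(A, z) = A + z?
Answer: -467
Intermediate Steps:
P(D, Z) = Z²
K(7, 6) - 30*P(-2, 4) = (7 + 6) - 30*4² = 13 - 30*16 = 13 - 480 = -467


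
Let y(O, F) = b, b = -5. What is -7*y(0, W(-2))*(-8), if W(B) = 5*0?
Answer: -280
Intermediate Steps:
W(B) = 0
y(O, F) = -5
-7*y(0, W(-2))*(-8) = -7*(-5)*(-8) = 35*(-8) = -280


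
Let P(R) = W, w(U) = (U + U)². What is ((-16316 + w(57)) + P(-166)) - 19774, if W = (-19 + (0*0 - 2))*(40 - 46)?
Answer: -22968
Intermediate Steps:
w(U) = 4*U² (w(U) = (2*U)² = 4*U²)
W = 126 (W = (-19 + (0 - 2))*(-6) = (-19 - 2)*(-6) = -21*(-6) = 126)
P(R) = 126
((-16316 + w(57)) + P(-166)) - 19774 = ((-16316 + 4*57²) + 126) - 19774 = ((-16316 + 4*3249) + 126) - 19774 = ((-16316 + 12996) + 126) - 19774 = (-3320 + 126) - 19774 = -3194 - 19774 = -22968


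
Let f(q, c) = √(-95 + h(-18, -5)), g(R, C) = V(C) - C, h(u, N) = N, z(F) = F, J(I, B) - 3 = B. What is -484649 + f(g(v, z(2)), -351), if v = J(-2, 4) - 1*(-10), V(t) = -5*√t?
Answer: -484649 + 10*I ≈ -4.8465e+5 + 10.0*I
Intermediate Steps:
J(I, B) = 3 + B
v = 17 (v = (3 + 4) - 1*(-10) = 7 + 10 = 17)
g(R, C) = -C - 5*√C (g(R, C) = -5*√C - C = -C - 5*√C)
f(q, c) = 10*I (f(q, c) = √(-95 - 5) = √(-100) = 10*I)
-484649 + f(g(v, z(2)), -351) = -484649 + 10*I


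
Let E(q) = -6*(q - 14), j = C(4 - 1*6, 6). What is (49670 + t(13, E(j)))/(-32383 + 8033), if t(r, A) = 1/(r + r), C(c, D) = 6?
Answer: -1291421/633100 ≈ -2.0398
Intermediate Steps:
j = 6
E(q) = 84 - 6*q (E(q) = -6*(-14 + q) = 84 - 6*q)
t(r, A) = 1/(2*r)
(49670 + t(13, E(j)))/(-32383 + 8033) = (49670 + (1/2)/13)/(-32383 + 8033) = (49670 + (1/2)*(1/13))/(-24350) = (49670 + 1/26)*(-1/24350) = (1291421/26)*(-1/24350) = -1291421/633100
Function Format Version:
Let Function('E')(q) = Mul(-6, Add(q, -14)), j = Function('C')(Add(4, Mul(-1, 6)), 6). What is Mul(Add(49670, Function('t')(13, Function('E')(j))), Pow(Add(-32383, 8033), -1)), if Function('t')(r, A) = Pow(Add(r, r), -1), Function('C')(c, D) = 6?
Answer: Rational(-1291421, 633100) ≈ -2.0398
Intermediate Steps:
j = 6
Function('E')(q) = Add(84, Mul(-6, q)) (Function('E')(q) = Mul(-6, Add(-14, q)) = Add(84, Mul(-6, q)))
Function('t')(r, A) = Mul(Rational(1, 2), Pow(r, -1)) (Function('t')(r, A) = Pow(Mul(2, r), -1) = Mul(Rational(1, 2), Pow(r, -1)))
Mul(Add(49670, Function('t')(13, Function('E')(j))), Pow(Add(-32383, 8033), -1)) = Mul(Add(49670, Mul(Rational(1, 2), Pow(13, -1))), Pow(Add(-32383, 8033), -1)) = Mul(Add(49670, Mul(Rational(1, 2), Rational(1, 13))), Pow(-24350, -1)) = Mul(Add(49670, Rational(1, 26)), Rational(-1, 24350)) = Mul(Rational(1291421, 26), Rational(-1, 24350)) = Rational(-1291421, 633100)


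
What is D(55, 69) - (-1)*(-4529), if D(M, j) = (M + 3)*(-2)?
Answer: -4645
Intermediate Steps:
D(M, j) = -6 - 2*M (D(M, j) = (3 + M)*(-2) = -6 - 2*M)
D(55, 69) - (-1)*(-4529) = (-6 - 2*55) - (-1)*(-4529) = (-6 - 110) - 1*4529 = -116 - 4529 = -4645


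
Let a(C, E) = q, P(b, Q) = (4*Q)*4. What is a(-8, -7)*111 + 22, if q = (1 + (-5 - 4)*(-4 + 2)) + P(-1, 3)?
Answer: 7459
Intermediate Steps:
P(b, Q) = 16*Q
q = 67 (q = (1 + (-5 - 4)*(-4 + 2)) + 16*3 = (1 - 9*(-2)) + 48 = (1 + 18) + 48 = 19 + 48 = 67)
a(C, E) = 67
a(-8, -7)*111 + 22 = 67*111 + 22 = 7437 + 22 = 7459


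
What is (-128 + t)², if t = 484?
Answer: 126736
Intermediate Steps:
(-128 + t)² = (-128 + 484)² = 356² = 126736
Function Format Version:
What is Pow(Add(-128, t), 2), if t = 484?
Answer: 126736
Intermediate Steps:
Pow(Add(-128, t), 2) = Pow(Add(-128, 484), 2) = Pow(356, 2) = 126736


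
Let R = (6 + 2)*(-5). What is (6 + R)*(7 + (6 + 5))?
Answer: -612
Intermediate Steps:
R = -40 (R = 8*(-5) = -40)
(6 + R)*(7 + (6 + 5)) = (6 - 40)*(7 + (6 + 5)) = -34*(7 + 11) = -34*18 = -612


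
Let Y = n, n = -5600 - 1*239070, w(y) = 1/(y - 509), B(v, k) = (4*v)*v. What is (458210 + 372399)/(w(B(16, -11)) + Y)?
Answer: -427763635/126005049 ≈ -3.3948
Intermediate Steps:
B(v, k) = 4*v**2
w(y) = 1/(-509 + y)
n = -244670 (n = -5600 - 239070 = -244670)
Y = -244670
(458210 + 372399)/(w(B(16, -11)) + Y) = (458210 + 372399)/(1/(-509 + 4*16**2) - 244670) = 830609/(1/(-509 + 4*256) - 244670) = 830609/(1/(-509 + 1024) - 244670) = 830609/(1/515 - 244670) = 830609/(-126005049/515) = 830609*(-515/126005049) = -427763635/126005049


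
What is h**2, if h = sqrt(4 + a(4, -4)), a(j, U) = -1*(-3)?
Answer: 7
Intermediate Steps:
a(j, U) = 3
h = sqrt(7) (h = sqrt(4 + 3) = sqrt(7) ≈ 2.6458)
h**2 = (sqrt(7))**2 = 7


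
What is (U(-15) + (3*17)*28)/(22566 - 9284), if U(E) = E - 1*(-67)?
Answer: 740/6641 ≈ 0.11143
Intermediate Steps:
U(E) = 67 + E (U(E) = E + 67 = 67 + E)
(U(-15) + (3*17)*28)/(22566 - 9284) = ((67 - 15) + (3*17)*28)/(22566 - 9284) = (52 + 51*28)/13282 = (52 + 1428)*(1/13282) = 1480*(1/13282) = 740/6641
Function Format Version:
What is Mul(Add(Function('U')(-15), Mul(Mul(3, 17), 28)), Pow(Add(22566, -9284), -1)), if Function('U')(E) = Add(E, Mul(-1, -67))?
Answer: Rational(740, 6641) ≈ 0.11143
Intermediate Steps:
Function('U')(E) = Add(67, E) (Function('U')(E) = Add(E, 67) = Add(67, E))
Mul(Add(Function('U')(-15), Mul(Mul(3, 17), 28)), Pow(Add(22566, -9284), -1)) = Mul(Add(Add(67, -15), Mul(Mul(3, 17), 28)), Pow(Add(22566, -9284), -1)) = Mul(Add(52, Mul(51, 28)), Pow(13282, -1)) = Mul(Add(52, 1428), Rational(1, 13282)) = Mul(1480, Rational(1, 13282)) = Rational(740, 6641)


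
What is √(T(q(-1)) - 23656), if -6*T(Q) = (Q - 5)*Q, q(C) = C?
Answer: I*√23657 ≈ 153.81*I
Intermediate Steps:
T(Q) = -Q*(-5 + Q)/6 (T(Q) = -(Q - 5)*Q/6 = -(-5 + Q)*Q/6 = -Q*(-5 + Q)/6)
√(T(q(-1)) - 23656) = √((⅙)*(-1)*(5 - 1*(-1)) - 23656) = √((⅙)*(-1)*(5 + 1) - 23656) = √((⅙)*(-1)*6 - 23656) = √(-1 - 23656) = √(-23657) = I*√23657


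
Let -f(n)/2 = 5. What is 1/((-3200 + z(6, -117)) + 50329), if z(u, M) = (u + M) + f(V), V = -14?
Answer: 1/47008 ≈ 2.1273e-5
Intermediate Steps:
f(n) = -10 (f(n) = -2*5 = -10)
z(u, M) = -10 + M + u (z(u, M) = (u + M) - 10 = (M + u) - 10 = -10 + M + u)
1/((-3200 + z(6, -117)) + 50329) = 1/((-3200 + (-10 - 117 + 6)) + 50329) = 1/((-3200 - 121) + 50329) = 1/(-3321 + 50329) = 1/47008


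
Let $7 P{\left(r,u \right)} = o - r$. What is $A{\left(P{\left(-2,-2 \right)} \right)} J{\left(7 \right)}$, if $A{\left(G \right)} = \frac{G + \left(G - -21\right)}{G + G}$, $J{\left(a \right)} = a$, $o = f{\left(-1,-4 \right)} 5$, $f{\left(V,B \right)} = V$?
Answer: $- \frac{329}{2} \approx -164.5$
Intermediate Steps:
$o = -5$ ($o = \left(-1\right) 5 = -5$)
$P{\left(r,u \right)} = - \frac{5}{7} - \frac{r}{7}$ ($P{\left(r,u \right)} = \frac{-5 - r}{7} = - \frac{5}{7} - \frac{r}{7}$)
$A{\left(G \right)} = \frac{21 + 2 G}{2 G}$ ($A{\left(G \right)} = \frac{G + \left(G + 21\right)}{2 G} = \left(G + \left(21 + G\right)\right) \frac{1}{2 G} = \left(21 + 2 G\right) \frac{1}{2 G} = \frac{21 + 2 G}{2 G}$)
$A{\left(P{\left(-2,-2 \right)} \right)} J{\left(7 \right)} = \frac{\frac{21}{2} - \frac{3}{7}}{- \frac{5}{7} - - \frac{2}{7}} \cdot 7 = \frac{\frac{21}{2} + \left(- \frac{5}{7} + \frac{2}{7}\right)}{- \frac{5}{7} + \frac{2}{7}} \cdot 7 = \frac{\frac{21}{2} - \frac{3}{7}}{- \frac{3}{7}} \cdot 7 = \left(- \frac{7}{3}\right) \frac{141}{14} \cdot 7 = \left(- \frac{47}{2}\right) 7 = - \frac{329}{2}$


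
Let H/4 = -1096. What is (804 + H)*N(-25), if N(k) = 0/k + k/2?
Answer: 44750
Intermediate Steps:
H = -4384 (H = 4*(-1096) = -4384)
N(k) = k/2 (N(k) = 0 + k*(1/2) = 0 + k/2 = k/2)
(804 + H)*N(-25) = (804 - 4384)*((1/2)*(-25)) = -3580*(-25/2) = 44750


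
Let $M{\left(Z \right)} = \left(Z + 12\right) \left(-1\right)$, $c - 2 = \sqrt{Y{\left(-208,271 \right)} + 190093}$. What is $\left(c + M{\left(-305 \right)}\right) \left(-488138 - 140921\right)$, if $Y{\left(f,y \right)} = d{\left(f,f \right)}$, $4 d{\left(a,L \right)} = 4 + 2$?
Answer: $-185572405 - \frac{629059 \sqrt{760378}}{2} \approx -4.5984 \cdot 10^{8}$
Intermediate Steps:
$d{\left(a,L \right)} = \frac{3}{2}$ ($d{\left(a,L \right)} = \frac{4 + 2}{4} = \frac{1}{4} \cdot 6 = \frac{3}{2}$)
$Y{\left(f,y \right)} = \frac{3}{2}$
$c = 2 + \frac{\sqrt{760378}}{2}$ ($c = 2 + \sqrt{\frac{3}{2} + 190093} = 2 + \sqrt{\frac{380189}{2}} = 2 + \frac{\sqrt{760378}}{2} \approx 438.0$)
$M{\left(Z \right)} = -12 - Z$ ($M{\left(Z \right)} = \left(12 + Z\right) \left(-1\right) = -12 - Z$)
$\left(c + M{\left(-305 \right)}\right) \left(-488138 - 140921\right) = \left(\left(2 + \frac{\sqrt{760378}}{2}\right) - -293\right) \left(-488138 - 140921\right) = \left(\left(2 + \frac{\sqrt{760378}}{2}\right) + \left(-12 + 305\right)\right) \left(-629059\right) = \left(\left(2 + \frac{\sqrt{760378}}{2}\right) + 293\right) \left(-629059\right) = \left(295 + \frac{\sqrt{760378}}{2}\right) \left(-629059\right) = -185572405 - \frac{629059 \sqrt{760378}}{2}$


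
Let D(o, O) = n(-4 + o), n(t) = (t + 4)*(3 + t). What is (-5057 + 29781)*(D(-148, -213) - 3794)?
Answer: 451410792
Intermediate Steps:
n(t) = (3 + t)*(4 + t) (n(t) = (4 + t)*(3 + t) = (3 + t)*(4 + t))
D(o, O) = -16 + (-4 + o)² + 7*o (D(o, O) = 12 + (-4 + o)² + 7*(-4 + o) = 12 + (-4 + o)² + (-28 + 7*o) = -16 + (-4 + o)² + 7*o)
(-5057 + 29781)*(D(-148, -213) - 3794) = (-5057 + 29781)*(-148*(-1 - 148) - 3794) = 24724*(-148*(-149) - 3794) = 24724*(22052 - 3794) = 24724*18258 = 451410792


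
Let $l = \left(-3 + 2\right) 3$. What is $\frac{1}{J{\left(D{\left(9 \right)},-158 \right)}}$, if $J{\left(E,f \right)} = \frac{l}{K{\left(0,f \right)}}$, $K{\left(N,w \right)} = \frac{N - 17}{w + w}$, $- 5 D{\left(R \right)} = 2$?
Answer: $- \frac{17}{948} \approx -0.017932$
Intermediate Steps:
$D{\left(R \right)} = - \frac{2}{5}$ ($D{\left(R \right)} = \left(- \frac{1}{5}\right) 2 = - \frac{2}{5}$)
$K{\left(N,w \right)} = \frac{-17 + N}{2 w}$
$l = -3$ ($l = \left(-1\right) 3 = -3$)
$J{\left(E,f \right)} = \frac{6 f}{17}$ ($J{\left(E,f \right)} = - \frac{3}{\frac{1}{2} \frac{1}{f} \left(-17 + 0\right)} = - \frac{3}{\frac{1}{2} \frac{1}{f} \left(-17\right)} = - \frac{3}{\left(- \frac{17}{2}\right) \frac{1}{f}} = - 3 \left(- \frac{2 f}{17}\right) = \frac{6 f}{17}$)
$\frac{1}{J{\left(D{\left(9 \right)},-158 \right)}} = \frac{1}{\frac{6}{17} \left(-158\right)} = \frac{1}{- \frac{948}{17}} = - \frac{17}{948}$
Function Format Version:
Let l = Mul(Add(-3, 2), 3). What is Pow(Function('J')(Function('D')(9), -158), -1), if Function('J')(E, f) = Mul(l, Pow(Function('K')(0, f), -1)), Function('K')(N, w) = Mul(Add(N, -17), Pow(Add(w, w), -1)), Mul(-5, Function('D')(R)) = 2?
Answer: Rational(-17, 948) ≈ -0.017932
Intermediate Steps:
Function('D')(R) = Rational(-2, 5) (Function('D')(R) = Mul(Rational(-1, 5), 2) = Rational(-2, 5))
Function('K')(N, w) = Mul(Rational(1, 2), Pow(w, -1), Add(-17, N)) (Function('K')(N, w) = Mul(Add(-17, N), Pow(Mul(2, w), -1)) = Mul(Add(-17, N), Mul(Rational(1, 2), Pow(w, -1))) = Mul(Rational(1, 2), Pow(w, -1), Add(-17, N)))
l = -3 (l = Mul(-1, 3) = -3)
Function('J')(E, f) = Mul(Rational(6, 17), f) (Function('J')(E, f) = Mul(-3, Pow(Mul(Rational(1, 2), Pow(f, -1), Add(-17, 0)), -1)) = Mul(-3, Pow(Mul(Rational(1, 2), Pow(f, -1), -17), -1)) = Mul(-3, Pow(Mul(Rational(-17, 2), Pow(f, -1)), -1)) = Mul(-3, Mul(Rational(-2, 17), f)) = Mul(Rational(6, 17), f))
Pow(Function('J')(Function('D')(9), -158), -1) = Pow(Mul(Rational(6, 17), -158), -1) = Pow(Rational(-948, 17), -1) = Rational(-17, 948)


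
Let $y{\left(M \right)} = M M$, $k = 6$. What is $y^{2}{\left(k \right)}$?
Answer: $1296$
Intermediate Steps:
$y{\left(M \right)} = M^{2}$
$y^{2}{\left(k \right)} = \left(6^{2}\right)^{2} = 36^{2} = 1296$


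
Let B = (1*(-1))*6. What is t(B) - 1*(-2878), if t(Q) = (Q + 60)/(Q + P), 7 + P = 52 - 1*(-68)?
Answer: 308000/107 ≈ 2878.5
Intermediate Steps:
B = -6 (B = -1*6 = -6)
P = 113 (P = -7 + (52 - 1*(-68)) = -7 + (52 + 68) = -7 + 120 = 113)
t(Q) = (60 + Q)/(113 + Q) (t(Q) = (Q + 60)/(Q + 113) = (60 + Q)/(113 + Q))
t(B) - 1*(-2878) = (60 - 6)/(113 - 6) - 1*(-2878) = 54/107 + 2878 = 308000/107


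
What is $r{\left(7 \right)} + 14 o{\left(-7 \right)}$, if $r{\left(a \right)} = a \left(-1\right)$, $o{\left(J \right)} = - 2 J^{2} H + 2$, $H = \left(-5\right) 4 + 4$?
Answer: $21973$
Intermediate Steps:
$H = -16$ ($H = -20 + 4 = -16$)
$o{\left(J \right)} = 2 + 32 J^{2}$ ($o{\left(J \right)} = - 2 J^{2} \left(-16\right) + 2 = 32 J^{2} + 2 = 2 + 32 J^{2}$)
$r{\left(a \right)} = - a$
$r{\left(7 \right)} + 14 o{\left(-7 \right)} = \left(-1\right) 7 + 14 \left(2 + 32 \left(-7\right)^{2}\right) = -7 + 14 \left(2 + 32 \cdot 49\right) = -7 + 14 \left(2 + 1568\right) = -7 + 14 \cdot 1570 = -7 + 21980 = 21973$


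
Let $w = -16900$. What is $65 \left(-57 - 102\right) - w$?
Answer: $6565$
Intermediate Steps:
$65 \left(-57 - 102\right) - w = 65 \left(-57 - 102\right) - -16900 = 65 \left(-159\right) + 16900 = -10335 + 16900 = 6565$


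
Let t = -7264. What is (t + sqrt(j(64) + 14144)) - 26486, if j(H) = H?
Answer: -33750 + 8*sqrt(222) ≈ -33631.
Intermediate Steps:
(t + sqrt(j(64) + 14144)) - 26486 = (-7264 + sqrt(64 + 14144)) - 26486 = (-7264 + sqrt(14208)) - 26486 = (-7264 + 8*sqrt(222)) - 26486 = -33750 + 8*sqrt(222)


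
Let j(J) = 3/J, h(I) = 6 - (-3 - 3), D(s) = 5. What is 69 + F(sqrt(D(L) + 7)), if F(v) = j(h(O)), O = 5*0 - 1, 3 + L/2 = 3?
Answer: 277/4 ≈ 69.250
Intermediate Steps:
L = 0 (L = -6 + 2*3 = -6 + 6 = 0)
O = -1 (O = 0 - 1 = -1)
h(I) = 12 (h(I) = 6 - 1*(-6) = 6 + 6 = 12)
F(v) = 1/4 (F(v) = 3/12 = 3*(1/12) = 1/4)
69 + F(sqrt(D(L) + 7)) = 69 + 1/4 = 277/4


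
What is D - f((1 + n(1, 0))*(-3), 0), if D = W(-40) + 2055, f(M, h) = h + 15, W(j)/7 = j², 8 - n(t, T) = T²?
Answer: 13240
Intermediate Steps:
n(t, T) = 8 - T²
W(j) = 7*j²
f(M, h) = 15 + h
D = 13255 (D = 7*(-40)² + 2055 = 7*1600 + 2055 = 11200 + 2055 = 13255)
D - f((1 + n(1, 0))*(-3), 0) = 13255 - (15 + 0) = 13255 - 1*15 = 13255 - 15 = 13240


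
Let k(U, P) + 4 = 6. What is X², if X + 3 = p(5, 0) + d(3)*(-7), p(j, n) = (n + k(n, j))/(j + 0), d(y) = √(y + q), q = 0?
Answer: 3844/25 + 182*√3/5 ≈ 216.81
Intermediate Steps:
k(U, P) = 2 (k(U, P) = -4 + 6 = 2)
d(y) = √y (d(y) = √(y + 0) = √y)
p(j, n) = (2 + n)/j (p(j, n) = (n + 2)/(j + 0) = (2 + n)/j)
X = -13/5 - 7*√3 (X = -3 + ((2 + 0)/5 + √3*(-7)) = -3 + ((⅕)*2 - 7*√3) = -3 + (⅖ - 7*√3) = -13/5 - 7*√3 ≈ -14.724)
X² = (-13/5 - 7*√3)²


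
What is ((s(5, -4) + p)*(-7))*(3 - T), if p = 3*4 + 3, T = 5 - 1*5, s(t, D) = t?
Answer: -420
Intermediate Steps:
T = 0 (T = 5 - 5 = 0)
p = 15 (p = 12 + 3 = 15)
((s(5, -4) + p)*(-7))*(3 - T) = ((5 + 15)*(-7))*(3 - 1*0) = (20*(-7))*(3 + 0) = -140*3 = -420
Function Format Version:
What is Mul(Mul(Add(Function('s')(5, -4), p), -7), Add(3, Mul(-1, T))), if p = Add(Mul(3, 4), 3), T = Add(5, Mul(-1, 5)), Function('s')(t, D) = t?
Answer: -420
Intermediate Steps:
T = 0 (T = Add(5, -5) = 0)
p = 15 (p = Add(12, 3) = 15)
Mul(Mul(Add(Function('s')(5, -4), p), -7), Add(3, Mul(-1, T))) = Mul(Mul(Add(5, 15), -7), Add(3, Mul(-1, 0))) = Mul(Mul(20, -7), Add(3, 0)) = Mul(-140, 3) = -420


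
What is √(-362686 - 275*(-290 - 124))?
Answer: 2*I*√62209 ≈ 498.83*I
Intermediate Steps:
√(-362686 - 275*(-290 - 124)) = √(-362686 - 275*(-414)) = √(-362686 + 113850) = √(-248836) = 2*I*√62209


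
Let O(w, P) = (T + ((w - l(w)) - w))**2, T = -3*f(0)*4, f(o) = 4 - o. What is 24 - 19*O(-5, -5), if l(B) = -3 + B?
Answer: -30376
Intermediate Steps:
T = -48 (T = -3*(4 - 1*0)*4 = -3*(4 + 0)*4 = -3*4*4 = -12*4 = -48)
O(w, P) = (-45 - w)**2 (O(w, P) = (-48 + ((w - (-3 + w)) - w))**2 = (-48 + ((w + (3 - w)) - w))**2 = (-48 + (3 - w))**2 = (-45 - w)**2)
24 - 19*O(-5, -5) = 24 - 19*(45 - 5)**2 = 24 - 19*40**2 = 24 - 19*1600 = 24 - 30400 = -30376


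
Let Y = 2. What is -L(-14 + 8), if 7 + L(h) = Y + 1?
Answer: 4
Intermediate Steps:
L(h) = -4 (L(h) = -7 + (2 + 1) = -7 + 3 = -4)
-L(-14 + 8) = -1*(-4) = 4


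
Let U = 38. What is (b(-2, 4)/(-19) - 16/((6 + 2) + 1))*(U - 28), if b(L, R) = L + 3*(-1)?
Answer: -2590/171 ≈ -15.146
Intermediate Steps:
b(L, R) = -3 + L (b(L, R) = L - 3 = -3 + L)
(b(-2, 4)/(-19) - 16/((6 + 2) + 1))*(U - 28) = ((-3 - 2)/(-19) - 16/((6 + 2) + 1))*(38 - 28) = (-5*(-1/19) - 16/(8 + 1))*10 = (5/19 - 16/9)*10 = -259/171*10 = -2590/171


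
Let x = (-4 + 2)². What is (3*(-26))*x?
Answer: -312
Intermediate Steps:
x = 4 (x = (-2)² = 4)
(3*(-26))*x = (3*(-26))*4 = -78*4 = -312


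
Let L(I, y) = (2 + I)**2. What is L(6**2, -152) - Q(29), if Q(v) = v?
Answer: 1415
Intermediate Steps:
L(6**2, -152) - Q(29) = (2 + 6**2)**2 - 1*29 = (2 + 36)**2 - 29 = 38**2 - 29 = 1444 - 29 = 1415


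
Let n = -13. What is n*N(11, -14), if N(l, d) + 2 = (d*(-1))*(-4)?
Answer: 754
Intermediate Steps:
N(l, d) = -2 + 4*d (N(l, d) = -2 + (d*(-1))*(-4) = -2 - d*(-4) = -2 + 4*d)
n*N(11, -14) = -13*(-2 + 4*(-14)) = -13*(-2 - 56) = -13*(-58) = 754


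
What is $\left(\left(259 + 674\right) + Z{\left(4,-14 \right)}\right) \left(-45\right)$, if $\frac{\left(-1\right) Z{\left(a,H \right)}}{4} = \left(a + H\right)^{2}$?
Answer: $-23985$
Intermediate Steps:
$Z{\left(a,H \right)} = - 4 \left(H + a\right)^{2}$ ($Z{\left(a,H \right)} = - 4 \left(a + H\right)^{2} = - 4 \left(H + a\right)^{2}$)
$\left(\left(259 + 674\right) + Z{\left(4,-14 \right)}\right) \left(-45\right) = \left(\left(259 + 674\right) - 4 \left(-14 + 4\right)^{2}\right) \left(-45\right) = \left(933 - 4 \left(-10\right)^{2}\right) \left(-45\right) = \left(933 - 400\right) \left(-45\right) = 533 \left(-45\right) = -23985$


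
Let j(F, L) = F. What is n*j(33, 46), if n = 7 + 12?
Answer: 627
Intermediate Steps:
n = 19
n*j(33, 46) = 19*33 = 627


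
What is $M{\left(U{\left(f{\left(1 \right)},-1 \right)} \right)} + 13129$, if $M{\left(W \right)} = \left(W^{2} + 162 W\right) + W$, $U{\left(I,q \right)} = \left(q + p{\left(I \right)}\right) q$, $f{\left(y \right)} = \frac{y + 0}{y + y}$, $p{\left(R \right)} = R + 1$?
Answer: $\frac{52191}{4} \approx 13048.0$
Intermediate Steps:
$p{\left(R \right)} = 1 + R$
$f{\left(y \right)} = \frac{1}{2}$ ($f{\left(y \right)} = \frac{y}{2 y} = y \frac{1}{2 y} = \frac{1}{2}$)
$U{\left(I,q \right)} = q \left(1 + I + q\right)$ ($U{\left(I,q \right)} = \left(q + \left(1 + I\right)\right) q = \left(1 + I + q\right) q = q \left(1 + I + q\right)$)
$M{\left(W \right)} = W^{2} + 163 W$
$M{\left(U{\left(f{\left(1 \right)},-1 \right)} \right)} + 13129 = - (1 + \frac{1}{2} - 1) \left(163 - \left(1 + \frac{1}{2} - 1\right)\right) + 13129 = \left(-1\right) \frac{1}{2} \left(163 - \frac{1}{2}\right) + 13129 = - \frac{163 - \frac{1}{2}}{2} + 13129 = \left(- \frac{1}{2}\right) \frac{325}{2} + 13129 = - \frac{325}{4} + 13129 = \frac{52191}{4}$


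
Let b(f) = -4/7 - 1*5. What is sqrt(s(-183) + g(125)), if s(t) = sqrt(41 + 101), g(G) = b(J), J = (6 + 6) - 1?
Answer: sqrt(-273 + 49*sqrt(142))/7 ≈ 2.5189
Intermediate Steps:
J = 11 (J = 12 - 1 = 11)
b(f) = -39/7 (b(f) = -4*1/7 - 5 = -4/7 - 5 = -39/7)
g(G) = -39/7
s(t) = sqrt(142)
sqrt(s(-183) + g(125)) = sqrt(sqrt(142) - 39/7) = sqrt(-39/7 + sqrt(142))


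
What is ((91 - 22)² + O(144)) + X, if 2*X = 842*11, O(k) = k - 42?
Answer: 9494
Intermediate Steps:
O(k) = -42 + k
X = 4631 (X = (842*11)/2 = (½)*9262 = 4631)
((91 - 22)² + O(144)) + X = ((91 - 22)² + (-42 + 144)) + 4631 = (69² + 102) + 4631 = (4761 + 102) + 4631 = 4863 + 4631 = 9494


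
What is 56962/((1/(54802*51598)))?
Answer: 161069943375352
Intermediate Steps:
56962/((1/(54802*51598))) = 56962/(((1/54802)*(1/51598))) = 56962/(1/2827673596) = 56962*2827673596 = 161069943375352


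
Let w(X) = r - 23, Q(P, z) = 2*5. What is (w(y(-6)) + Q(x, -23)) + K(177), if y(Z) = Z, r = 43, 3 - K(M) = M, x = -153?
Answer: -144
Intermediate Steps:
K(M) = 3 - M
Q(P, z) = 10
w(X) = 20 (w(X) = 43 - 23 = 20)
(w(y(-6)) + Q(x, -23)) + K(177) = (20 + 10) + (3 - 1*177) = 30 + (3 - 177) = 30 - 174 = -144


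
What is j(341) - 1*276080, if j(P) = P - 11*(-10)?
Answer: -275629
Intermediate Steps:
j(P) = 110 + P (j(P) = P + 110 = 110 + P)
j(341) - 1*276080 = (110 + 341) - 1*276080 = 451 - 276080 = -275629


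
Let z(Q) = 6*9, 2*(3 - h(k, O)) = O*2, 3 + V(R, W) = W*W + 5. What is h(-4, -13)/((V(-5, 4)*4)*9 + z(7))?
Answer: 8/351 ≈ 0.022792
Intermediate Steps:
V(R, W) = 2 + W² (V(R, W) = -3 + (W*W + 5) = -3 + (W² + 5) = -3 + (5 + W²) = 2 + W²)
h(k, O) = 3 - O (h(k, O) = 3 - O*2/2 = 3 - O)
z(Q) = 54
h(-4, -13)/((V(-5, 4)*4)*9 + z(7)) = (3 - 1*(-13))/(((2 + 4²)*4)*9 + 54) = (3 + 13)/(((2 + 16)*4)*9 + 54) = 16/((18*4)*9 + 54) = 16/(72*9 + 54) = 16/(648 + 54) = 16/702 = (1/702)*16 = 8/351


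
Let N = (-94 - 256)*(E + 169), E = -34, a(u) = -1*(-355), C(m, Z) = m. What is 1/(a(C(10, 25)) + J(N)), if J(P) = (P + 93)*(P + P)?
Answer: 1/4456336855 ≈ 2.2440e-10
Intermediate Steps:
a(u) = 355
N = -47250 (N = (-94 - 256)*(-34 + 169) = -350*135 = -47250)
J(P) = 2*P*(93 + P) (J(P) = (93 + P)*(2*P) = 2*P*(93 + P))
1/(a(C(10, 25)) + J(N)) = 1/(355 + 2*(-47250)*(93 - 47250)) = 1/(355 + 2*(-47250)*(-47157)) = 1/(355 + 4456336500) = 1/4456336855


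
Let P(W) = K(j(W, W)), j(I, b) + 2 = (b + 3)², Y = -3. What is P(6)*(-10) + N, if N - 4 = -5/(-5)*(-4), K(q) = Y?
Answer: 30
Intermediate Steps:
j(I, b) = -2 + (3 + b)² (j(I, b) = -2 + (b + 3)² = -2 + (3 + b)²)
K(q) = -3
P(W) = -3
N = 0 (N = 4 - 5/(-5)*(-4) = 4 - 5*(-⅕)*(-4) = 4 + 1*(-4) = 4 - 4 = 0)
P(6)*(-10) + N = -3*(-10) + 0 = 30 + 0 = 30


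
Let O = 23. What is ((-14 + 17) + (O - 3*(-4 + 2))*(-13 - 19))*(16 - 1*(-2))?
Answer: -16650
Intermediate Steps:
((-14 + 17) + (O - 3*(-4 + 2))*(-13 - 19))*(16 - 1*(-2)) = ((-14 + 17) + (23 - 3*(-4 + 2))*(-13 - 19))*(16 - 1*(-2)) = (3 + (23 - 3*(-2))*(-32))*(16 + 2) = (3 + (23 + 6)*(-32))*18 = (3 + 29*(-32))*18 = (3 - 928)*18 = -925*18 = -16650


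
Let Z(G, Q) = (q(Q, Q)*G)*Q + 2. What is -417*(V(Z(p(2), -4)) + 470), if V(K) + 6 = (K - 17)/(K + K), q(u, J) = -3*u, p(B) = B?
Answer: -36422031/188 ≈ -1.9373e+5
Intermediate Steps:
Z(G, Q) = 2 - 3*G*Q**2 (Z(G, Q) = ((-3*Q)*G)*Q + 2 = (-3*G*Q)*Q + 2 = -3*G*Q**2 + 2 = 2 - 3*G*Q**2)
V(K) = -6 + (-17 + K)/(2*K) (V(K) = -6 + (K - 17)/(K + K) = -6 + (-17 + K)/((2*K)) = -6 + (-17 + K)*(1/(2*K)) = -6 + (-17 + K)/(2*K))
-417*(V(Z(p(2), -4)) + 470) = -417*((-17 - 11*(2 - 3*2*(-4)**2))/(2*(2 - 3*2*(-4)**2)) + 470) = -417*((-17 - 11*(2 - 3*2*16))/(2*(2 - 3*2*16)) + 470) = -417*((-17 - 11*(2 - 96))/(2*(2 - 96)) + 470) = -417*((1/2)*(-17 - 11*(-94))/(-94) + 470) = -417*((1/2)*(-1/94)*(-17 + 1034) + 470) = -417*((1/2)*(-1/94)*1017 + 470) = -417*(-1017/188 + 470) = -417*87343/188 = -36422031/188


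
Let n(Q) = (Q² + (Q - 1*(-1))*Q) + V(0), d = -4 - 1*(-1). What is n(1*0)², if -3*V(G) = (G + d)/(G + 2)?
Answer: ¼ ≈ 0.25000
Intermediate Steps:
d = -3 (d = -4 + 1 = -3)
V(G) = -(-3 + G)/(3*(2 + G)) (V(G) = -(G - 3)/(3*(G + 2)) = -(-3 + G)/(3*(2 + G)))
n(Q) = ½ + Q² + Q*(1 + Q) (n(Q) = (Q² + (Q - 1*(-1))*Q) + (3 - 1*0)/(3*(2 + 0)) = (Q² + (Q + 1)*Q) + (⅓)*(3 + 0)/2 = (Q² + (1 + Q)*Q) + (⅓)*(½)*3 = (Q² + Q*(1 + Q)) + ½ = ½ + Q² + Q*(1 + Q))
n(1*0)² = (½ + 1*0 + 2*(1*0)²)² = (½ + 0 + 2*0²)² = (½ + 0 + 2*0)² = (½ + 0 + 0)² = (½)² = ¼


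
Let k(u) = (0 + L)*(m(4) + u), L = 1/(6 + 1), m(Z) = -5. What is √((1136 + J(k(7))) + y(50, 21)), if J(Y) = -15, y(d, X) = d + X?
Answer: 2*√298 ≈ 34.525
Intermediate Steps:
L = ⅐ (L = 1/7 = ⅐ ≈ 0.14286)
y(d, X) = X + d
k(u) = -5/7 + u/7 (k(u) = (0 + ⅐)*(-5 + u) = (-5 + u)/7 = -5/7 + u/7)
√((1136 + J(k(7))) + y(50, 21)) = √((1136 - 15) + (21 + 50)) = √(1121 + 71) = √1192 = 2*√298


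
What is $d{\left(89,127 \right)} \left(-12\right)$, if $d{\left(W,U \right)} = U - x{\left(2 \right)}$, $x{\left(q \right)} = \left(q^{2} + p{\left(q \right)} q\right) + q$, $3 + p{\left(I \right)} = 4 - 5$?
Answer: $-1548$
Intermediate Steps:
$p{\left(I \right)} = -4$ ($p{\left(I \right)} = -3 + \left(4 - 5\right) = -3 - 1 = -4$)
$x{\left(q \right)} = q^{2} - 3 q$ ($x{\left(q \right)} = \left(q^{2} - 4 q\right) + q = q^{2} - 3 q$)
$d{\left(W,U \right)} = 2 + U$ ($d{\left(W,U \right)} = U - 2 \left(-3 + 2\right) = U - 2 \left(-1\right) = U - -2 = U + 2 = 2 + U$)
$d{\left(89,127 \right)} \left(-12\right) = \left(2 + 127\right) \left(-12\right) = 129 \left(-12\right) = -1548$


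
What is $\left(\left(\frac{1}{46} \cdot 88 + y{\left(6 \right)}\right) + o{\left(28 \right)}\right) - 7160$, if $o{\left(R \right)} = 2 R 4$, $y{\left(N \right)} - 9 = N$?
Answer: $- \frac{159139}{23} \approx -6919.1$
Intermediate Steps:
$y{\left(N \right)} = 9 + N$
$o{\left(R \right)} = 8 R$
$\left(\left(\frac{1}{46} \cdot 88 + y{\left(6 \right)}\right) + o{\left(28 \right)}\right) - 7160 = \left(\left(\frac{1}{46} \cdot 88 + \left(9 + 6\right)\right) + 8 \cdot 28\right) - 7160 = \left(\left(\frac{1}{46} \cdot 88 + 15\right) + 224\right) - 7160 = \left(\left(\frac{44}{23} + 15\right) + 224\right) - 7160 = \left(\frac{389}{23} + 224\right) - 7160 = \frac{5541}{23} - 7160 = - \frac{159139}{23}$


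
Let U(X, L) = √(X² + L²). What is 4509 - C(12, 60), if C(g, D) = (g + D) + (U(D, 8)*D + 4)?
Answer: 4433 - 240*√229 ≈ 801.14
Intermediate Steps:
U(X, L) = √(L² + X²)
C(g, D) = 4 + D + g + D*√(64 + D²) (C(g, D) = (g + D) + (√(8² + D²)*D + 4) = (D + g) + (√(64 + D²)*D + 4) = (D + g) + (D*√(64 + D²) + 4) = (D + g) + (4 + D*√(64 + D²)) = 4 + D + g + D*√(64 + D²))
4509 - C(12, 60) = 4509 - (4 + 60 + 12 + 60*√(64 + 60²)) = 4509 - (4 + 60 + 12 + 60*√(64 + 3600)) = 4509 - (4 + 60 + 12 + 60*√3664) = 4509 - (4 + 60 + 12 + 60*(4*√229)) = 4509 - (4 + 60 + 12 + 240*√229) = 4509 - (76 + 240*√229) = 4509 + (-76 - 240*√229) = 4433 - 240*√229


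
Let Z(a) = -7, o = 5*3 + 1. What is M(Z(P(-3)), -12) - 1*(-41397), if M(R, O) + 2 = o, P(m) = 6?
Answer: 41411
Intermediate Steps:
o = 16 (o = 15 + 1 = 16)
M(R, O) = 14 (M(R, O) = -2 + 16 = 14)
M(Z(P(-3)), -12) - 1*(-41397) = 14 - 1*(-41397) = 14 + 41397 = 41411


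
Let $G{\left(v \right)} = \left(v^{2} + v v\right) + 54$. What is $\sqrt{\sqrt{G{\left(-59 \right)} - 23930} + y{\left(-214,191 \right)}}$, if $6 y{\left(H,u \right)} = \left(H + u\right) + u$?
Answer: $\sqrt{28 + i \sqrt{16914}} \approx 8.9731 + 7.2469 i$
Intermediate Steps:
$G{\left(v \right)} = 54 + 2 v^{2}$ ($G{\left(v \right)} = \left(v^{2} + v^{2}\right) + 54 = 2 v^{2} + 54 = 54 + 2 v^{2}$)
$y{\left(H,u \right)} = \frac{u}{3} + \frac{H}{6}$ ($y{\left(H,u \right)} = \frac{\left(H + u\right) + u}{6} = \frac{H + 2 u}{6} = \frac{u}{3} + \frac{H}{6}$)
$\sqrt{\sqrt{G{\left(-59 \right)} - 23930} + y{\left(-214,191 \right)}} = \sqrt{\sqrt{\left(54 + 2 \left(-59\right)^{2}\right) - 23930} + \left(\frac{1}{3} \cdot 191 + \frac{1}{6} \left(-214\right)\right)} = \sqrt{\sqrt{\left(54 + 2 \cdot 3481\right) - 23930} + \left(\frac{191}{3} - \frac{107}{3}\right)} = \sqrt{\sqrt{\left(54 + 6962\right) - 23930} + 28} = \sqrt{\sqrt{7016 - 23930} + 28} = \sqrt{\sqrt{-16914} + 28} = \sqrt{i \sqrt{16914} + 28} = \sqrt{28 + i \sqrt{16914}}$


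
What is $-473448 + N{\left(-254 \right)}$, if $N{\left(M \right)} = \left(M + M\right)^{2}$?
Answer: $-215384$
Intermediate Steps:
$N{\left(M \right)} = 4 M^{2}$ ($N{\left(M \right)} = \left(2 M\right)^{2} = 4 M^{2}$)
$-473448 + N{\left(-254 \right)} = -473448 + 4 \left(-254\right)^{2} = -473448 + 4 \cdot 64516 = -473448 + 258064 = -215384$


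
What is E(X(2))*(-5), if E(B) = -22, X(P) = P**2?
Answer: 110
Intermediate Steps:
E(X(2))*(-5) = -22*(-5) = 110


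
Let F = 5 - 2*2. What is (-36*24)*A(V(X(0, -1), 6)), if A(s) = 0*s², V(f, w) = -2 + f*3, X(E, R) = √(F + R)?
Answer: 0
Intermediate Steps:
F = 1 (F = 5 - 4 = 1)
X(E, R) = √(1 + R)
V(f, w) = -2 + 3*f
A(s) = 0
(-36*24)*A(V(X(0, -1), 6)) = -36*24*0 = -864*0 = 0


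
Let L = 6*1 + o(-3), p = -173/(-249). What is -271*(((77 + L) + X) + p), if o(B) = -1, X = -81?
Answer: -114362/249 ≈ -459.29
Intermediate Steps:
p = 173/249 (p = -173*(-1/249) = 173/249 ≈ 0.69478)
L = 5 (L = 6*1 - 1 = 6 - 1 = 5)
-271*(((77 + L) + X) + p) = -271*(((77 + 5) - 81) + 173/249) = -271*((82 - 81) + 173/249) = -271*(1 + 173/249) = -271*422/249 = -114362/249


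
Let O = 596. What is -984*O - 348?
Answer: -586812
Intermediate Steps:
-984*O - 348 = -984*596 - 348 = -586464 - 348 = -586812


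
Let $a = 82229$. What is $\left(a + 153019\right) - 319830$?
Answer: $-84582$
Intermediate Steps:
$\left(a + 153019\right) - 319830 = \left(82229 + 153019\right) - 319830 = 235248 - 319830 = -84582$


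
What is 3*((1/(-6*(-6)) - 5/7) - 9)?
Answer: -2441/84 ≈ -29.060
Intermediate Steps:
3*((1/(-6*(-6)) - 5/7) - 9) = 3*((-⅙*(-⅙) - 5*⅐) - 9) = 3*((1/36 - 5/7) - 9) = 3*(-173/252 - 9) = 3*(-2441/252) = -2441/84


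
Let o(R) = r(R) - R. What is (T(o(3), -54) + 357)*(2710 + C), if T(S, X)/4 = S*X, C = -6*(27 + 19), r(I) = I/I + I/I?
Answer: 1394682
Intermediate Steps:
r(I) = 2 (r(I) = 1 + 1 = 2)
o(R) = 2 - R
C = -276 (C = -6*46 = -276)
T(S, X) = 4*S*X (T(S, X) = 4*(S*X) = 4*S*X)
(T(o(3), -54) + 357)*(2710 + C) = (4*(2 - 1*3)*(-54) + 357)*(2710 - 276) = (4*(2 - 3)*(-54) + 357)*2434 = (4*(-1)*(-54) + 357)*2434 = (216 + 357)*2434 = 573*2434 = 1394682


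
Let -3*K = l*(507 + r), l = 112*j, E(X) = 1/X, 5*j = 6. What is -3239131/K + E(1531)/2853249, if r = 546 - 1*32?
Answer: 10106838854185307/142721888883168 ≈ 70.815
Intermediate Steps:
j = 6/5 (j = (⅕)*6 = 6/5 ≈ 1.2000)
r = 514 (r = 546 - 32 = 514)
l = 672/5 (l = 112*(6/5) = 672/5 ≈ 134.40)
K = -228704/5 (K = -224*(507 + 514)/5 = -224*1021/5 = -⅓*686112/5 = -228704/5 ≈ -45741.)
-3239131/K + E(1531)/2853249 = -3239131/(-228704/5) + 1/(1531*2853249) = -3239131*(-5/228704) + (1/1531)*(1/2853249) = 2313665/32672 + 1/4368324219 = 10106838854185307/142721888883168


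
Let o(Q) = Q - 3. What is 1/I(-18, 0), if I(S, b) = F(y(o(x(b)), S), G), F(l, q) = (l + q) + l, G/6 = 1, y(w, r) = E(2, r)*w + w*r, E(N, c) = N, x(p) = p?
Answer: 1/102 ≈ 0.0098039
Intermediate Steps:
o(Q) = -3 + Q
y(w, r) = 2*w + r*w (y(w, r) = 2*w + w*r = 2*w + r*w)
G = 6 (G = 6*1 = 6)
F(l, q) = q + 2*l
I(S, b) = 6 + 2*(-3 + b)*(2 + S) (I(S, b) = 6 + 2*((-3 + b)*(2 + S)) = 6 + 2*(-3 + b)*(2 + S))
1/I(-18, 0) = 1/(6 + 2*(-3 + 0)*(2 - 18)) = 1/(6 + 2*(-3)*(-16)) = 1/(6 + 96) = 1/102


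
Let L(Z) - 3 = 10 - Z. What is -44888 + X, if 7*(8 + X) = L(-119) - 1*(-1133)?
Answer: -313007/7 ≈ -44715.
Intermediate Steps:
L(Z) = 13 - Z (L(Z) = 3 + (10 - Z) = 13 - Z)
X = 1209/7 (X = -8 + ((13 - 1*(-119)) - 1*(-1133))/7 = -8 + ((13 + 119) + 1133)/7 = -8 + (132 + 1133)/7 = -8 + (1/7)*1265 = -8 + 1265/7 = 1209/7 ≈ 172.71)
-44888 + X = -44888 + 1209/7 = -313007/7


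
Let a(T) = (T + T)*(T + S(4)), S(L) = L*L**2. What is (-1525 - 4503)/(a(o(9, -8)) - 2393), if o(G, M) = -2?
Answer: 6028/2641 ≈ 2.2825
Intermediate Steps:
S(L) = L**3
a(T) = 2*T*(64 + T) (a(T) = (T + T)*(T + 4**3) = (2*T)*(T + 64) = (2*T)*(64 + T) = 2*T*(64 + T))
(-1525 - 4503)/(a(o(9, -8)) - 2393) = (-1525 - 4503)/(2*(-2)*(64 - 2) - 2393) = -6028/(2*(-2)*62 - 2393) = -6028/(-248 - 2393) = -6028/(-2641) = -6028*(-1/2641) = 6028/2641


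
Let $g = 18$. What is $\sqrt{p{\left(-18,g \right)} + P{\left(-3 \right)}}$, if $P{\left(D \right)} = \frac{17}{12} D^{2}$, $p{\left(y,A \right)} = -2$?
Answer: $\frac{\sqrt{43}}{2} \approx 3.2787$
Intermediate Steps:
$P{\left(D \right)} = \frac{17 D^{2}}{12}$ ($P{\left(D \right)} = 17 \cdot \frac{1}{12} D^{2} = \frac{17 D^{2}}{12}$)
$\sqrt{p{\left(-18,g \right)} + P{\left(-3 \right)}} = \sqrt{-2 + \frac{17 \left(-3\right)^{2}}{12}} = \sqrt{-2 + \frac{17}{12} \cdot 9} = \sqrt{-2 + \frac{51}{4}} = \sqrt{\frac{43}{4}} = \frac{\sqrt{43}}{2}$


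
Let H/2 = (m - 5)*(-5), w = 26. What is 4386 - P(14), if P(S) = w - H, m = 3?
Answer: 4380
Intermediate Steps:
H = 20 (H = 2*((3 - 5)*(-5)) = 2*(-2*(-5)) = 2*10 = 20)
P(S) = 6 (P(S) = 26 - 1*20 = 26 - 20 = 6)
4386 - P(14) = 4386 - 1*6 = 4386 - 6 = 4380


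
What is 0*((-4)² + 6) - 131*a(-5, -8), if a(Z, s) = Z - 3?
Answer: 1048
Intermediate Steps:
a(Z, s) = -3 + Z
0*((-4)² + 6) - 131*a(-5, -8) = 0*((-4)² + 6) - 131*(-3 - 5) = 0*(16 + 6) - 131*(-8) = 0*22 + 1048 = 0 + 1048 = 1048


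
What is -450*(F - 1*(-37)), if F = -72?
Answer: 15750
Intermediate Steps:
-450*(F - 1*(-37)) = -450*(-72 - 1*(-37)) = -450*(-72 + 37) = -450*(-35) = 15750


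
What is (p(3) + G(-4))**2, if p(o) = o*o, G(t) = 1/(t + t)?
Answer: 5041/64 ≈ 78.766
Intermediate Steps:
G(t) = 1/(2*t)
p(o) = o**2
(p(3) + G(-4))**2 = (3**2 + (1/2)/(-4))**2 = (9 + (1/2)*(-1/4))**2 = (9 - 1/8)**2 = (71/8)**2 = 5041/64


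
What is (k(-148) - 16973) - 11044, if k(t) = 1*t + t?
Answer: -28313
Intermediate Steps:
k(t) = 2*t (k(t) = t + t = 2*t)
(k(-148) - 16973) - 11044 = (2*(-148) - 16973) - 11044 = (-296 - 16973) - 11044 = -17269 - 11044 = -28313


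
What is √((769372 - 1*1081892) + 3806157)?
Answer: √3493637 ≈ 1869.1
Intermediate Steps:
√((769372 - 1*1081892) + 3806157) = √((769372 - 1081892) + 3806157) = √(-312520 + 3806157) = √3493637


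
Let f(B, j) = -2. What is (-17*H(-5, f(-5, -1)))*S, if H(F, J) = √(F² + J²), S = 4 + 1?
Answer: -85*√29 ≈ -457.74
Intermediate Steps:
S = 5
(-17*H(-5, f(-5, -1)))*S = -17*√((-5)² + (-2)²)*5 = -17*√(25 + 4)*5 = -17*√29*5 = -85*√29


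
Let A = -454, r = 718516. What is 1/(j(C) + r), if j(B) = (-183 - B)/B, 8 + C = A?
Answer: 154/110651371 ≈ 1.3918e-6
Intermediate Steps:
C = -462 (C = -8 - 454 = -462)
j(B) = (-183 - B)/B
1/(j(C) + r) = 1/((-183 - 1*(-462))/(-462) + 718516) = 1/(-(-183 + 462)/462 + 718516) = 1/(-1/462*279 + 718516) = 1/(-93/154 + 718516) = 1/(110651371/154) = 154/110651371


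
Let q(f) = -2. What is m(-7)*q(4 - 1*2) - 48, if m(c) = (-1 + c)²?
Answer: -176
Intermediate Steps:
m(-7)*q(4 - 1*2) - 48 = (-1 - 7)²*(-2) - 48 = (-8)²*(-2) - 48 = 64*(-2) - 48 = -128 - 48 = -176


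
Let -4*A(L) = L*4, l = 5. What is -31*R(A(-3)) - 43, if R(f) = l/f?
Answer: -284/3 ≈ -94.667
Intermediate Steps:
A(L) = -L (A(L) = -L*4/4 = -L)
R(f) = 5/f
-31*R(A(-3)) - 43 = -155/((-1*(-3))) - 43 = -155/3 - 43 = -284/3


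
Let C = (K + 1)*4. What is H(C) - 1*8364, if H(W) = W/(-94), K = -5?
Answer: -393100/47 ≈ -8363.8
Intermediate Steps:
C = -16 (C = (-5 + 1)*4 = -4*4 = -16)
H(W) = -W/94 (H(W) = W*(-1/94) = -W/94)
H(C) - 1*8364 = -1/94*(-16) - 1*8364 = 8/47 - 8364 = -393100/47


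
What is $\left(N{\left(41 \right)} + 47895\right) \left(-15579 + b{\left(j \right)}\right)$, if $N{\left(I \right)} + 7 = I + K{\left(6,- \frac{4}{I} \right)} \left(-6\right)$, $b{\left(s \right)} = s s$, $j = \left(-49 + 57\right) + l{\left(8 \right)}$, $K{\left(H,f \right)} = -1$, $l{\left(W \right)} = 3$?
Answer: $-740979230$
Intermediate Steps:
$j = 11$ ($j = \left(-49 + 57\right) + 3 = 8 + 3 = 11$)
$b{\left(s \right)} = s^{2}$
$N{\left(I \right)} = -1 + I$ ($N{\left(I \right)} = -7 + \left(I - -6\right) = -7 + \left(I + 6\right) = -7 + \left(6 + I\right) = -1 + I$)
$\left(N{\left(41 \right)} + 47895\right) \left(-15579 + b{\left(j \right)}\right) = \left(\left(-1 + 41\right) + 47895\right) \left(-15579 + 11^{2}\right) = \left(40 + 47895\right) \left(-15579 + 121\right) = 47935 \left(-15458\right) = -740979230$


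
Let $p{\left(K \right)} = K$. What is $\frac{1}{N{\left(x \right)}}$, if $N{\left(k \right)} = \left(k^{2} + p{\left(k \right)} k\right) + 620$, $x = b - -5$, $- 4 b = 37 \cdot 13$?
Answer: $\frac{8}{217481} \approx 3.6785 \cdot 10^{-5}$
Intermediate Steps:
$b = - \frac{481}{4}$ ($b = - \frac{37 \cdot 13}{4} = \left(- \frac{1}{4}\right) 481 = - \frac{481}{4} \approx -120.25$)
$x = - \frac{461}{4}$ ($x = - \frac{481}{4} - -5 = - \frac{481}{4} + 5 = - \frac{461}{4} \approx -115.25$)
$N{\left(k \right)} = 620 + 2 k^{2}$ ($N{\left(k \right)} = \left(k^{2} + k k\right) + 620 = \left(k^{2} + k^{2}\right) + 620 = 2 k^{2} + 620 = 620 + 2 k^{2}$)
$\frac{1}{N{\left(x \right)}} = \frac{1}{620 + 2 \left(- \frac{461}{4}\right)^{2}} = \frac{1}{620 + 2 \cdot \frac{212521}{16}} = \frac{1}{620 + \frac{212521}{8}} = \frac{1}{\frac{217481}{8}} = \frac{8}{217481}$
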